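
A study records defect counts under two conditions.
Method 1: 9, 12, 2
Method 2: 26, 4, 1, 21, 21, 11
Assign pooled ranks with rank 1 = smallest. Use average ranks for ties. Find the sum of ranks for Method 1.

12

Sorted (ascending): 1, 2, 4, 9, 11, 12, 21, 21, 26
The 2 values of 21 occupy positions 7–8 → average rank (7+8)/2 = 7.5.
Method 1 values → pooled ranks: 9→4, 12→6, 2→2
Rank sum = 4 + 6 + 2 = 12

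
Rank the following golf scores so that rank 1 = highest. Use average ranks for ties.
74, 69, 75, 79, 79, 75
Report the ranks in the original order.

5, 6, 3.5, 1.5, 1.5, 3.5

Sorted (descending): 79, 79, 75, 75, 74, 69
The 2 values of 79 occupy positions 1–2 → average rank (1+2)/2 = 1.5.
The 2 values of 75 occupy positions 3–4 → average rank (3+4)/2 = 3.5.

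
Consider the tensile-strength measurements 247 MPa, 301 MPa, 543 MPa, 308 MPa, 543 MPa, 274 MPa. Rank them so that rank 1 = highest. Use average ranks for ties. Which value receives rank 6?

247

Sorted (descending): 543, 543, 308, 301, 274, 247
The 2 values of 543 occupy positions 1–2 → average rank (1+2)/2 = 1.5.
Rank 6 → value 247.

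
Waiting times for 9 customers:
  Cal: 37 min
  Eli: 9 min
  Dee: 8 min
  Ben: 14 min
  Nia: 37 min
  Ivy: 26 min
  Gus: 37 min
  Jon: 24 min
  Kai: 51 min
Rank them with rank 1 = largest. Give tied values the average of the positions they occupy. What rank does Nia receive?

3

Sorted (descending): 51, 37, 37, 37, 26, 24, 14, 9, 8
The 3 values of 37 occupy positions 2–4 → average rank 3.
Nia has value 37 min → rank 3.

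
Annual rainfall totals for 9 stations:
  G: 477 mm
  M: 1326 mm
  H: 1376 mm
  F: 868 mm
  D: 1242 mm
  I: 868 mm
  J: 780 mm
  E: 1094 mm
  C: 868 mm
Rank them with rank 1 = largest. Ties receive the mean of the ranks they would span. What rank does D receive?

Sorted (descending): 1376, 1326, 1242, 1094, 868, 868, 868, 780, 477
The 3 values of 868 occupy positions 5–7 → average rank 6.
D has value 1242 mm → rank 3.

3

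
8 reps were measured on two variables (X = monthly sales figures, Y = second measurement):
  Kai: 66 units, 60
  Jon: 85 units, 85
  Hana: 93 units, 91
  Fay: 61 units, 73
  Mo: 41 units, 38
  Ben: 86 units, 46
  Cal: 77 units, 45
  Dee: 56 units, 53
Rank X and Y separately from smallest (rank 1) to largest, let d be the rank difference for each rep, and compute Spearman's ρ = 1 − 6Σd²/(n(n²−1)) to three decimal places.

0.524

Ranks of variable 1: 4, 6, 8, 3, 1, 7, 5, 2
Ranks of variable 2: 5, 7, 8, 6, 1, 3, 2, 4
d = r₁ − r₂: -1, -1, 0, -3, 0, 4, 3, -2
d²: 1, 1, 0, 9, 0, 16, 9, 4; Σd² = 40
ρ = 1 − 6·40/(8·63) = 1 − 240/504 = 0.524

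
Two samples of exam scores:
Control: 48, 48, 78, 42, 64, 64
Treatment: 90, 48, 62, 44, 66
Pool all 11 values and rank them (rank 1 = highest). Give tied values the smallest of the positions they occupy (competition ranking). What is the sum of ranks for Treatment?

Sorted (descending): 90, 78, 66, 64, 64, 62, 48, 48, 48, 44, 42
The 2 values of 64 occupy positions 4–5 → each gets rank 4.
The 3 values of 48 occupy positions 7–9 → each gets rank 7.
Treatment values → pooled ranks: 90→1, 48→7, 62→6, 44→10, 66→3
Rank sum = 1 + 7 + 6 + 10 + 3 = 27

27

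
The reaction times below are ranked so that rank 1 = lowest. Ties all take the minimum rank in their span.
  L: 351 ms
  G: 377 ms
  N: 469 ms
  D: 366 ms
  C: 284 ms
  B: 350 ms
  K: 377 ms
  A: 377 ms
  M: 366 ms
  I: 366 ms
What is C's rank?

Sorted (ascending): 284, 350, 351, 366, 366, 366, 377, 377, 377, 469
The 3 values of 366 occupy positions 4–6 → each gets rank 4.
The 3 values of 377 occupy positions 7–9 → each gets rank 7.
C has value 284 ms → rank 1.

1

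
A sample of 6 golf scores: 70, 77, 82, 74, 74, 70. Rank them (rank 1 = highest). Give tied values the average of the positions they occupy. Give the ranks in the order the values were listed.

Sorted (descending): 82, 77, 74, 74, 70, 70
The 2 values of 74 occupy positions 3–4 → average rank (3+4)/2 = 3.5.
The 2 values of 70 occupy positions 5–6 → average rank (5+6)/2 = 5.5.

5.5, 2, 1, 3.5, 3.5, 5.5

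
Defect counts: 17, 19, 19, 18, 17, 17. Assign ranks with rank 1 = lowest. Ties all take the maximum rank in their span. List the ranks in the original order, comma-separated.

Sorted (ascending): 17, 17, 17, 18, 19, 19
The 3 values of 17 occupy positions 1–3 → each gets rank 3.
The 2 values of 19 occupy positions 5–6 → each gets rank 6.

3, 6, 6, 4, 3, 3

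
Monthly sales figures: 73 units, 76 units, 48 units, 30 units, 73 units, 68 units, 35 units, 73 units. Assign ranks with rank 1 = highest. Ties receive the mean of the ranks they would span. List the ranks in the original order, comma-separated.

3, 1, 6, 8, 3, 5, 7, 3

Sorted (descending): 76, 73, 73, 73, 68, 48, 35, 30
The 3 values of 73 occupy positions 2–4 → average rank 3.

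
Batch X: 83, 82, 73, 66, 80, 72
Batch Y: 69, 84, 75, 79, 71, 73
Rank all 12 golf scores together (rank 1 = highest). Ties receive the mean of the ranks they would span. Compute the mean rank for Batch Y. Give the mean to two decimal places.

6.75

Sorted (descending): 84, 83, 82, 80, 79, 75, 73, 73, 72, 71, 69, 66
The 2 values of 73 occupy positions 7–8 → average rank (7+8)/2 = 7.5.
Batch Y values → pooled ranks: 69→11, 84→1, 75→6, 79→5, 71→10, 73→7.5
Mean rank = (11 + 1 + 6 + 5 + 10 + 7.5) / 6 = 6.75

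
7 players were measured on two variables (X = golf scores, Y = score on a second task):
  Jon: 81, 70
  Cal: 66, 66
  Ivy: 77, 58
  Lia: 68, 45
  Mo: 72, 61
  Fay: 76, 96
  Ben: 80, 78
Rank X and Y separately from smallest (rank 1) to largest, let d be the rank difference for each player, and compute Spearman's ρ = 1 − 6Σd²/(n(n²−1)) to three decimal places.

0.429

Ranks of variable 1: 7, 1, 5, 2, 3, 4, 6
Ranks of variable 2: 5, 4, 2, 1, 3, 7, 6
d = r₁ − r₂: 2, -3, 3, 1, 0, -3, 0
d²: 4, 9, 9, 1, 0, 9, 0; Σd² = 32
ρ = 1 − 6·32/(7·48) = 1 − 192/336 = 0.429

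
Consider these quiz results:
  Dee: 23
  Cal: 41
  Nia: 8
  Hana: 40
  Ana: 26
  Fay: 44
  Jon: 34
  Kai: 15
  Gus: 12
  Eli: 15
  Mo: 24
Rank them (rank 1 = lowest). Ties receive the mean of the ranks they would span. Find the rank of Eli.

3.5

Sorted (ascending): 8, 12, 15, 15, 23, 24, 26, 34, 40, 41, 44
The 2 values of 15 occupy positions 3–4 → average rank (3+4)/2 = 3.5.
Eli has value 15 → rank 3.5.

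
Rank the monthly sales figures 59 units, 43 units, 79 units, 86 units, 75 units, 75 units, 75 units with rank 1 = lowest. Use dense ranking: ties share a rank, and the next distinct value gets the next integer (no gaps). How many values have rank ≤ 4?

Sorted (ascending): 43, 59, 75, 75, 75, 79, 86
The 3 values of 75 share dense rank 3.
Remaining distinct values take the next consecutive integers.
Ranks ≤ 4: {1, 2, 3, 3, 3, 4} → 6 values.

6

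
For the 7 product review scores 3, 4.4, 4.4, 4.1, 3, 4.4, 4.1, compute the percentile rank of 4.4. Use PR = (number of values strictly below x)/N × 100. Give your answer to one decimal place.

57.1

N = 7.
Strictly below 4.4: 4. Equal to 4.4: 3.
PR = 4/7 × 100 = 57.1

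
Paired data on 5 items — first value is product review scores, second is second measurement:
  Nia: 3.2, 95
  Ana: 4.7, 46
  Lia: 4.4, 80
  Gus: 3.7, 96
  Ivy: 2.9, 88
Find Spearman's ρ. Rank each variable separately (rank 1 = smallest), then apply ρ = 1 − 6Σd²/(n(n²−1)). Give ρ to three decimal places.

Ranks of variable 1: 2, 5, 4, 3, 1
Ranks of variable 2: 4, 1, 2, 5, 3
d = r₁ − r₂: -2, 4, 2, -2, -2
d²: 4, 16, 4, 4, 4; Σd² = 32
ρ = 1 − 6·32/(5·24) = 1 − 192/120 = -0.600

-0.600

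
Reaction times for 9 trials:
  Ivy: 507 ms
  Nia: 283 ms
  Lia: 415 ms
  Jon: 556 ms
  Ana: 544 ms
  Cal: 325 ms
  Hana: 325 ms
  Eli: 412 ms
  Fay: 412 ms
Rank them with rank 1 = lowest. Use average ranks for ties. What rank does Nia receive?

Sorted (ascending): 283, 325, 325, 412, 412, 415, 507, 544, 556
The 2 values of 325 occupy positions 2–3 → average rank (2+3)/2 = 2.5.
The 2 values of 412 occupy positions 4–5 → average rank (4+5)/2 = 4.5.
Nia has value 283 ms → rank 1.

1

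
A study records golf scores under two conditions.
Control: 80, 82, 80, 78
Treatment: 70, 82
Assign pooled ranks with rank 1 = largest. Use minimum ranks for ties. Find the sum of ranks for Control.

Sorted (descending): 82, 82, 80, 80, 78, 70
The 2 values of 82 occupy positions 1–2 → each gets rank 1.
The 2 values of 80 occupy positions 3–4 → each gets rank 3.
Control values → pooled ranks: 80→3, 82→1, 80→3, 78→5
Rank sum = 3 + 1 + 3 + 5 = 12

12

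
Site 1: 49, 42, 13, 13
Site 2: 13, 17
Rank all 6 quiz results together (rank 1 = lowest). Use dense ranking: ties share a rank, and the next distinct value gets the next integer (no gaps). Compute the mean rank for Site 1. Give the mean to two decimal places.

Sorted (ascending): 13, 13, 13, 17, 42, 49
The 3 values of 13 share dense rank 1.
Remaining distinct values take the next consecutive integers.
Site 1 values → pooled ranks: 49→4, 42→3, 13→1, 13→1
Mean rank = (4 + 3 + 1 + 1) / 4 = 2.25

2.25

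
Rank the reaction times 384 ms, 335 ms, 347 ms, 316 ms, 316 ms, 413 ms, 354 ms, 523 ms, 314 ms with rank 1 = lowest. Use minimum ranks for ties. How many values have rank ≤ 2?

3

Sorted (ascending): 314, 316, 316, 335, 347, 354, 384, 413, 523
The 2 values of 316 occupy positions 2–3 → each gets rank 2.
Ranks ≤ 2: {1, 2, 2} → 3 values.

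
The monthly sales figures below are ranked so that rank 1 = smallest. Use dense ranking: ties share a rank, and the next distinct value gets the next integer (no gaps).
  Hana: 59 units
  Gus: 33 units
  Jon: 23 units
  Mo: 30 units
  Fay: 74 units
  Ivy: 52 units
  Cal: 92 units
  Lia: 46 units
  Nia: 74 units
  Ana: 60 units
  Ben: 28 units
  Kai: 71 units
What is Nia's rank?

Sorted (ascending): 23, 28, 30, 33, 46, 52, 59, 60, 71, 74, 74, 92
The 2 values of 74 share dense rank 10.
Remaining distinct values take the next consecutive integers.
Nia has value 74 units → rank 10.

10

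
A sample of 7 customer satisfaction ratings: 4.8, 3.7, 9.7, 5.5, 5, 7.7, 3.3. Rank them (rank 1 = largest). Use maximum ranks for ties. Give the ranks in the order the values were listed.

5, 6, 1, 3, 4, 2, 7

Sorted (descending): 9.7, 7.7, 5.5, 5, 4.8, 3.7, 3.3
No ties — each value takes its position as its rank.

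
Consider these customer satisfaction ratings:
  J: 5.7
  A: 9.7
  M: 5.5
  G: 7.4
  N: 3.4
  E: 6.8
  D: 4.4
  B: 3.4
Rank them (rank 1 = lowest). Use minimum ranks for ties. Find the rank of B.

Sorted (ascending): 3.4, 3.4, 4.4, 5.5, 5.7, 6.8, 7.4, 9.7
The 2 values of 3.4 occupy positions 1–2 → each gets rank 1.
B has value 3.4 → rank 1.

1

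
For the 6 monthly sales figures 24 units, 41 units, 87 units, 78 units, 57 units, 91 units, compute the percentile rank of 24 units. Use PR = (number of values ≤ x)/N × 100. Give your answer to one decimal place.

16.7

N = 6.
Strictly below 24: 0. Equal to 24: 1.
PR = 1/6 × 100 = 16.7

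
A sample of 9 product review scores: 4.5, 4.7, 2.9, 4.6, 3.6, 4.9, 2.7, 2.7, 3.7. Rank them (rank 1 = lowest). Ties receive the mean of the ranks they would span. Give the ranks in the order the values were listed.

6, 8, 3, 7, 4, 9, 1.5, 1.5, 5

Sorted (ascending): 2.7, 2.7, 2.9, 3.6, 3.7, 4.5, 4.6, 4.7, 4.9
The 2 values of 2.7 occupy positions 1–2 → average rank (1+2)/2 = 1.5.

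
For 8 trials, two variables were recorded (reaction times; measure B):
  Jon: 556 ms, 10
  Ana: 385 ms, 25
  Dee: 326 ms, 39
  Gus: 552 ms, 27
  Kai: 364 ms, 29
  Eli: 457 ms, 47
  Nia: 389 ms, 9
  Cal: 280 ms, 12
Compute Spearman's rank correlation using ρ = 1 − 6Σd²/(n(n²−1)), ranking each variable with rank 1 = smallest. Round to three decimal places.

-0.167

Ranks of variable 1: 8, 4, 2, 7, 3, 6, 5, 1
Ranks of variable 2: 2, 4, 7, 5, 6, 8, 1, 3
d = r₁ − r₂: 6, 0, -5, 2, -3, -2, 4, -2
d²: 36, 0, 25, 4, 9, 4, 16, 4; Σd² = 98
ρ = 1 − 6·98/(8·63) = 1 − 588/504 = -0.167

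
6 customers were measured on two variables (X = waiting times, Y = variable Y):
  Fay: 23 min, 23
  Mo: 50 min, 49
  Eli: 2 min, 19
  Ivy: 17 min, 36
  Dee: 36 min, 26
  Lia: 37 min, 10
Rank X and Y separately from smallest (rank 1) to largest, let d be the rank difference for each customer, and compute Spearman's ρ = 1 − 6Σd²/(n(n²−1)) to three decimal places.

0.257

Ranks of variable 1: 3, 6, 1, 2, 4, 5
Ranks of variable 2: 3, 6, 2, 5, 4, 1
d = r₁ − r₂: 0, 0, -1, -3, 0, 4
d²: 0, 0, 1, 9, 0, 16; Σd² = 26
ρ = 1 − 6·26/(6·35) = 1 − 156/210 = 0.257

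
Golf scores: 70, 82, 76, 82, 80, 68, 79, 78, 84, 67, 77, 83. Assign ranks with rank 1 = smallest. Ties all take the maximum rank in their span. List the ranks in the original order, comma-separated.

3, 10, 4, 10, 8, 2, 7, 6, 12, 1, 5, 11

Sorted (ascending): 67, 68, 70, 76, 77, 78, 79, 80, 82, 82, 83, 84
The 2 values of 82 occupy positions 9–10 → each gets rank 10.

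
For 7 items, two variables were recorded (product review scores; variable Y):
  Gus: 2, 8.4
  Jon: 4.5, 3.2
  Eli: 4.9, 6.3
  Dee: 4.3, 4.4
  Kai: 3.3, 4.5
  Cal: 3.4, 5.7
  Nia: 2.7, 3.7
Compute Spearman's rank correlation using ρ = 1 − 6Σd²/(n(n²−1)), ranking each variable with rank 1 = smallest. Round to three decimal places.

-0.214

Ranks of variable 1: 1, 6, 7, 5, 3, 4, 2
Ranks of variable 2: 7, 1, 6, 3, 4, 5, 2
d = r₁ − r₂: -6, 5, 1, 2, -1, -1, 0
d²: 36, 25, 1, 4, 1, 1, 0; Σd² = 68
ρ = 1 − 6·68/(7·48) = 1 − 408/336 = -0.214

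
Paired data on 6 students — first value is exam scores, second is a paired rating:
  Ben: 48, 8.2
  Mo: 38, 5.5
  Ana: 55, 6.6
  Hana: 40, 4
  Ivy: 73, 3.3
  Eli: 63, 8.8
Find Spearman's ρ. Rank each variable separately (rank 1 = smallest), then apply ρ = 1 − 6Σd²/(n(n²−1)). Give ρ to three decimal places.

0.029

Ranks of variable 1: 3, 1, 4, 2, 6, 5
Ranks of variable 2: 5, 3, 4, 2, 1, 6
d = r₁ − r₂: -2, -2, 0, 0, 5, -1
d²: 4, 4, 0, 0, 25, 1; Σd² = 34
ρ = 1 − 6·34/(6·35) = 1 − 204/210 = 0.029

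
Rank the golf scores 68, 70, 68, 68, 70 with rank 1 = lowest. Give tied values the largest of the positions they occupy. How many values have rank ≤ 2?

Sorted (ascending): 68, 68, 68, 70, 70
The 3 values of 68 occupy positions 1–3 → each gets rank 3.
The 2 values of 70 occupy positions 4–5 → each gets rank 5.
Ranks ≤ 2: {} → 0 values.

0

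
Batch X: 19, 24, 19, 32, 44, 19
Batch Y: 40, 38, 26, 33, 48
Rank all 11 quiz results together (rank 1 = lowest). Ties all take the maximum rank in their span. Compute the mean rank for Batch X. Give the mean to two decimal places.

Sorted (ascending): 19, 19, 19, 24, 26, 32, 33, 38, 40, 44, 48
The 3 values of 19 occupy positions 1–3 → each gets rank 3.
Batch X values → pooled ranks: 19→3, 24→4, 19→3, 32→6, 44→10, 19→3
Mean rank = (3 + 4 + 3 + 6 + 10 + 3) / 6 = 4.83

4.83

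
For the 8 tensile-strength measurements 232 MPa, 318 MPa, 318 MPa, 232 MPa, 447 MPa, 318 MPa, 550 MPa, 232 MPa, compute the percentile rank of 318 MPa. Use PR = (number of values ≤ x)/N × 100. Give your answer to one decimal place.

N = 8.
Strictly below 318: 3. Equal to 318: 3.
PR = 6/8 × 100 = 75.0

75.0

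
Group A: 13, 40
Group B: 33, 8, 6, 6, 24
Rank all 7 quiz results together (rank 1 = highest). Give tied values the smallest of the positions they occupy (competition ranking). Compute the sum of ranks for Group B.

Sorted (descending): 40, 33, 24, 13, 8, 6, 6
The 2 values of 6 occupy positions 6–7 → each gets rank 6.
Group B values → pooled ranks: 33→2, 8→5, 6→6, 6→6, 24→3
Rank sum = 2 + 5 + 6 + 6 + 3 = 22

22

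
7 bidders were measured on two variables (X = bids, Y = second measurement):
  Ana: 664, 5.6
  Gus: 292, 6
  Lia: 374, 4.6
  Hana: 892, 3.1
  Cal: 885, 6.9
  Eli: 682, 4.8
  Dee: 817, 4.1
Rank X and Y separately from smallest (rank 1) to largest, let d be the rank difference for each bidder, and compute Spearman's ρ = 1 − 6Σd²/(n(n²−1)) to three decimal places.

Ranks of variable 1: 3, 1, 2, 7, 6, 4, 5
Ranks of variable 2: 5, 6, 3, 1, 7, 4, 2
d = r₁ − r₂: -2, -5, -1, 6, -1, 0, 3
d²: 4, 25, 1, 36, 1, 0, 9; Σd² = 76
ρ = 1 − 6·76/(7·48) = 1 − 456/336 = -0.357

-0.357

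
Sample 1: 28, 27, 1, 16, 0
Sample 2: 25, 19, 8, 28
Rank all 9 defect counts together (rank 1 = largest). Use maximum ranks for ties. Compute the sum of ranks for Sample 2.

Sorted (descending): 28, 28, 27, 25, 19, 16, 8, 1, 0
The 2 values of 28 occupy positions 1–2 → each gets rank 2.
Sample 2 values → pooled ranks: 25→4, 19→5, 8→7, 28→2
Rank sum = 4 + 5 + 7 + 2 = 18

18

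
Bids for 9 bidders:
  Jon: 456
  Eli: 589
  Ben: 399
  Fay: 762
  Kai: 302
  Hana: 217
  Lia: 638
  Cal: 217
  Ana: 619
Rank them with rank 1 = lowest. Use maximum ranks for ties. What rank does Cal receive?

Sorted (ascending): 217, 217, 302, 399, 456, 589, 619, 638, 762
The 2 values of 217 occupy positions 1–2 → each gets rank 2.
Cal has value 217 → rank 2.

2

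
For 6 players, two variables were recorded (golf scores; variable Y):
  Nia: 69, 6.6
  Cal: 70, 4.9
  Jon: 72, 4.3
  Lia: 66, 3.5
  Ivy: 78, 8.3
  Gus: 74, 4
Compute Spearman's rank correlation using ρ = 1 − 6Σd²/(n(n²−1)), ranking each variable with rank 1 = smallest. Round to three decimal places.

Ranks of variable 1: 2, 3, 4, 1, 6, 5
Ranks of variable 2: 5, 4, 3, 1, 6, 2
d = r₁ − r₂: -3, -1, 1, 0, 0, 3
d²: 9, 1, 1, 0, 0, 9; Σd² = 20
ρ = 1 − 6·20/(6·35) = 1 − 120/210 = 0.429

0.429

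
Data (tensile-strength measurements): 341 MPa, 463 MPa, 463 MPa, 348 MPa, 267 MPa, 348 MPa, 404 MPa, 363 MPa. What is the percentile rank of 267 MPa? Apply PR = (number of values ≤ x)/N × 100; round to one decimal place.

N = 8.
Strictly below 267: 0. Equal to 267: 1.
PR = 1/8 × 100 = 12.5

12.5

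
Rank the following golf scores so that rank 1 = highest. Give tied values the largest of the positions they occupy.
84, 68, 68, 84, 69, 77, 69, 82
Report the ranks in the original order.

Sorted (descending): 84, 84, 82, 77, 69, 69, 68, 68
The 2 values of 84 occupy positions 1–2 → each gets rank 2.
The 2 values of 69 occupy positions 5–6 → each gets rank 6.
The 2 values of 68 occupy positions 7–8 → each gets rank 8.

2, 8, 8, 2, 6, 4, 6, 3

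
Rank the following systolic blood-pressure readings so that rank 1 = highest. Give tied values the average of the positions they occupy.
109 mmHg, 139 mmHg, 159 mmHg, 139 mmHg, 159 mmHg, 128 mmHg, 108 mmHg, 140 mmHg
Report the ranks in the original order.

7, 4.5, 1.5, 4.5, 1.5, 6, 8, 3

Sorted (descending): 159, 159, 140, 139, 139, 128, 109, 108
The 2 values of 159 occupy positions 1–2 → average rank (1+2)/2 = 1.5.
The 2 values of 139 occupy positions 4–5 → average rank (4+5)/2 = 4.5.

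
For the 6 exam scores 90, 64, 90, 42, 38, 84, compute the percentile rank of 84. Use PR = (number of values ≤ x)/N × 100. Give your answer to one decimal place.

N = 6.
Strictly below 84: 3. Equal to 84: 1.
PR = 4/6 × 100 = 66.7

66.7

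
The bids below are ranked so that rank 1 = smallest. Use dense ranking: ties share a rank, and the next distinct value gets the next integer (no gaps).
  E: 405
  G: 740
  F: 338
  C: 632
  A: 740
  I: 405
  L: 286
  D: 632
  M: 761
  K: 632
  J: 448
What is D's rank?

Sorted (ascending): 286, 338, 405, 405, 448, 632, 632, 632, 740, 740, 761
The 2 values of 405 share dense rank 3.
The 3 values of 632 share dense rank 5.
The 2 values of 740 share dense rank 6.
Remaining distinct values take the next consecutive integers.
D has value 632 → rank 5.

5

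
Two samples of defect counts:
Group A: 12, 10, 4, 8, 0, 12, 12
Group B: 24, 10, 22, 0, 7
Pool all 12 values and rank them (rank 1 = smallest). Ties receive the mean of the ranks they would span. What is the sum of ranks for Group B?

Sorted (ascending): 0, 0, 4, 7, 8, 10, 10, 12, 12, 12, 22, 24
The 2 values of 0 occupy positions 1–2 → average rank (1+2)/2 = 1.5.
The 2 values of 10 occupy positions 6–7 → average rank (6+7)/2 = 6.5.
The 3 values of 12 occupy positions 8–10 → average rank 9.
Group B values → pooled ranks: 24→12, 10→6.5, 22→11, 0→1.5, 7→4
Rank sum = 12 + 6.5 + 11 + 1.5 + 4 = 35

35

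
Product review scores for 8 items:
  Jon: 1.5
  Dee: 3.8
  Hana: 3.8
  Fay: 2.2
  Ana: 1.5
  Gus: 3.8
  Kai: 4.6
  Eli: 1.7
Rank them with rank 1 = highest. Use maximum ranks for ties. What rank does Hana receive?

Sorted (descending): 4.6, 3.8, 3.8, 3.8, 2.2, 1.7, 1.5, 1.5
The 3 values of 3.8 occupy positions 2–4 → each gets rank 4.
The 2 values of 1.5 occupy positions 7–8 → each gets rank 8.
Hana has value 3.8 → rank 4.

4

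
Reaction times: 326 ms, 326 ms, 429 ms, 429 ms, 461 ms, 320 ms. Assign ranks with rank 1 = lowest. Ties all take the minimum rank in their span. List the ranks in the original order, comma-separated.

2, 2, 4, 4, 6, 1

Sorted (ascending): 320, 326, 326, 429, 429, 461
The 2 values of 326 occupy positions 2–3 → each gets rank 2.
The 2 values of 429 occupy positions 4–5 → each gets rank 4.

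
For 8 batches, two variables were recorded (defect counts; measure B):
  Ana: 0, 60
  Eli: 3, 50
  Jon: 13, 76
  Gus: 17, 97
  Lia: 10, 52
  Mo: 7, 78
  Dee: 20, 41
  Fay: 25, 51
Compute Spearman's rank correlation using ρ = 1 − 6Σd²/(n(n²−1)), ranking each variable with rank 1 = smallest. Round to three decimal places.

-0.167

Ranks of variable 1: 1, 2, 5, 6, 4, 3, 7, 8
Ranks of variable 2: 5, 2, 6, 8, 4, 7, 1, 3
d = r₁ − r₂: -4, 0, -1, -2, 0, -4, 6, 5
d²: 16, 0, 1, 4, 0, 16, 36, 25; Σd² = 98
ρ = 1 − 6·98/(8·63) = 1 − 588/504 = -0.167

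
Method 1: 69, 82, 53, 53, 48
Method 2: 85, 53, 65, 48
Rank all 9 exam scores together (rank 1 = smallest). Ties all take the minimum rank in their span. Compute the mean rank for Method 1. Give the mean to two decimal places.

Sorted (ascending): 48, 48, 53, 53, 53, 65, 69, 82, 85
The 2 values of 48 occupy positions 1–2 → each gets rank 1.
The 3 values of 53 occupy positions 3–5 → each gets rank 3.
Method 1 values → pooled ranks: 69→7, 82→8, 53→3, 53→3, 48→1
Mean rank = (7 + 8 + 3 + 3 + 1) / 5 = 4.40

4.40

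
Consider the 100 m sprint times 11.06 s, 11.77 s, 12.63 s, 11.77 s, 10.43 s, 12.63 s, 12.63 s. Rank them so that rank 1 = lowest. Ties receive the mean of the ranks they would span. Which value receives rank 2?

Sorted (ascending): 10.43, 11.06, 11.77, 11.77, 12.63, 12.63, 12.63
The 2 values of 11.77 occupy positions 3–4 → average rank (3+4)/2 = 3.5.
The 3 values of 12.63 occupy positions 5–7 → average rank 6.
Rank 2 → value 11.06.

11.06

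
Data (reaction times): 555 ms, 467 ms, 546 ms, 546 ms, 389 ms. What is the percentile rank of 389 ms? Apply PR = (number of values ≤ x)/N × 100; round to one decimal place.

20.0

N = 5.
Strictly below 389: 0. Equal to 389: 1.
PR = 1/5 × 100 = 20.0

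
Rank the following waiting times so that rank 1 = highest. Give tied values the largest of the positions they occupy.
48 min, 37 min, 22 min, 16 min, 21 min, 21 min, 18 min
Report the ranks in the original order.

1, 2, 3, 7, 5, 5, 6

Sorted (descending): 48, 37, 22, 21, 21, 18, 16
The 2 values of 21 occupy positions 4–5 → each gets rank 5.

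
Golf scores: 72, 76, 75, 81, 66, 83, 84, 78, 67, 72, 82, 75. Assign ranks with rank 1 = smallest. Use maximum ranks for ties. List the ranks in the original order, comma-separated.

Sorted (ascending): 66, 67, 72, 72, 75, 75, 76, 78, 81, 82, 83, 84
The 2 values of 72 occupy positions 3–4 → each gets rank 4.
The 2 values of 75 occupy positions 5–6 → each gets rank 6.

4, 7, 6, 9, 1, 11, 12, 8, 2, 4, 10, 6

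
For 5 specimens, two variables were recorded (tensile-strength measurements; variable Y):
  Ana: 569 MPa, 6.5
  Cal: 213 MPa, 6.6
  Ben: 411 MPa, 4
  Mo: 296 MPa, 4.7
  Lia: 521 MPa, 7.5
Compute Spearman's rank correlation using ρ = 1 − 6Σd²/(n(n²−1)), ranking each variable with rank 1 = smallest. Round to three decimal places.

0.100

Ranks of variable 1: 5, 1, 3, 2, 4
Ranks of variable 2: 3, 4, 1, 2, 5
d = r₁ − r₂: 2, -3, 2, 0, -1
d²: 4, 9, 4, 0, 1; Σd² = 18
ρ = 1 − 6·18/(5·24) = 1 − 108/120 = 0.100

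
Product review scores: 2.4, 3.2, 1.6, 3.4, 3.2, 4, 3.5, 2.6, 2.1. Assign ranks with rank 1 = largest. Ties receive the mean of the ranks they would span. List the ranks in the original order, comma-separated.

7, 4.5, 9, 3, 4.5, 1, 2, 6, 8

Sorted (descending): 4, 3.5, 3.4, 3.2, 3.2, 2.6, 2.4, 2.1, 1.6
The 2 values of 3.2 occupy positions 4–5 → average rank (4+5)/2 = 4.5.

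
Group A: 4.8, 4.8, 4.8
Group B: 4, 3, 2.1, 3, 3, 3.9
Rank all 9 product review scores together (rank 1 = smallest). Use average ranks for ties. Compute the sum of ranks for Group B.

Sorted (ascending): 2.1, 3, 3, 3, 3.9, 4, 4.8, 4.8, 4.8
The 3 values of 3 occupy positions 2–4 → average rank 3.
The 3 values of 4.8 occupy positions 7–9 → average rank 8.
Group B values → pooled ranks: 4→6, 3→3, 2.1→1, 3→3, 3→3, 3.9→5
Rank sum = 6 + 3 + 1 + 3 + 3 + 5 = 21

21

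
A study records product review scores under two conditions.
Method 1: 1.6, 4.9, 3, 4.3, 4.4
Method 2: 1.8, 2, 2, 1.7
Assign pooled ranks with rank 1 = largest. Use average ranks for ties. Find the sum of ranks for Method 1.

Sorted (descending): 4.9, 4.4, 4.3, 3, 2, 2, 1.8, 1.7, 1.6
The 2 values of 2 occupy positions 5–6 → average rank (5+6)/2 = 5.5.
Method 1 values → pooled ranks: 1.6→9, 4.9→1, 3→4, 4.3→3, 4.4→2
Rank sum = 9 + 1 + 4 + 3 + 2 = 19

19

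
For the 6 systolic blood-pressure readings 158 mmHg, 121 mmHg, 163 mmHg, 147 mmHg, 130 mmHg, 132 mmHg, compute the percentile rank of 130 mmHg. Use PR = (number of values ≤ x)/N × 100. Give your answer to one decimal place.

N = 6.
Strictly below 130: 1. Equal to 130: 1.
PR = 2/6 × 100 = 33.3

33.3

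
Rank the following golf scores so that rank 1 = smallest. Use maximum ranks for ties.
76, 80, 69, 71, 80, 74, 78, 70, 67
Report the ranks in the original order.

6, 9, 2, 4, 9, 5, 7, 3, 1

Sorted (ascending): 67, 69, 70, 71, 74, 76, 78, 80, 80
The 2 values of 80 occupy positions 8–9 → each gets rank 9.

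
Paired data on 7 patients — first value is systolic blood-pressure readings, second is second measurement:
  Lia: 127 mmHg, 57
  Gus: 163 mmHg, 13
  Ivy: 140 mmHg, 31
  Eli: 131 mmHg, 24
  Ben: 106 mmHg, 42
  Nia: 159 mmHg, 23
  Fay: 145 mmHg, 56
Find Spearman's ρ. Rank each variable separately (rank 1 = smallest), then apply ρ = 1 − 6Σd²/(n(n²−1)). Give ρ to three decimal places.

Ranks of variable 1: 2, 7, 4, 3, 1, 6, 5
Ranks of variable 2: 7, 1, 4, 3, 5, 2, 6
d = r₁ − r₂: -5, 6, 0, 0, -4, 4, -1
d²: 25, 36, 0, 0, 16, 16, 1; Σd² = 94
ρ = 1 − 6·94/(7·48) = 1 − 564/336 = -0.679

-0.679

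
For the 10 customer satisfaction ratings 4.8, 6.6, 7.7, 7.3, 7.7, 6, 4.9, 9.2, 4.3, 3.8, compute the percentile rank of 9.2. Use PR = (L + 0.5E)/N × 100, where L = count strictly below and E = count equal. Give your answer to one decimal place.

95.0

N = 10.
Strictly below 9.2: 9. Equal to 9.2: 1.
PR = (9 + 0.5·1)/10 × 100 = 95.0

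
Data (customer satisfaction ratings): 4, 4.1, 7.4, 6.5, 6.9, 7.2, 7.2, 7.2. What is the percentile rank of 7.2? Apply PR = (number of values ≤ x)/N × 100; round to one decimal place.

87.5

N = 8.
Strictly below 7.2: 4. Equal to 7.2: 3.
PR = 7/8 × 100 = 87.5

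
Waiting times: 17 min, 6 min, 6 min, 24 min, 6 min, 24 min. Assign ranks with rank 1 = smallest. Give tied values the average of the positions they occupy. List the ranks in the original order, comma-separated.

Sorted (ascending): 6, 6, 6, 17, 24, 24
The 3 values of 6 occupy positions 1–3 → average rank 2.
The 2 values of 24 occupy positions 5–6 → average rank (5+6)/2 = 5.5.

4, 2, 2, 5.5, 2, 5.5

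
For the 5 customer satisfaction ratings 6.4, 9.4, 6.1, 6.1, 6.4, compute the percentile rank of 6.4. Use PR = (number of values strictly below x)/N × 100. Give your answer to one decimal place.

40.0

N = 5.
Strictly below 6.4: 2. Equal to 6.4: 2.
PR = 2/5 × 100 = 40.0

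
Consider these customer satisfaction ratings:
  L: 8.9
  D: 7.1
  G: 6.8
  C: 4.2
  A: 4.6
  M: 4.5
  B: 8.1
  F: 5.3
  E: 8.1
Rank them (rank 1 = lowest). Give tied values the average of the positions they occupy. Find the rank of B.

Sorted (ascending): 4.2, 4.5, 4.6, 5.3, 6.8, 7.1, 8.1, 8.1, 8.9
The 2 values of 8.1 occupy positions 7–8 → average rank (7+8)/2 = 7.5.
B has value 8.1 → rank 7.5.

7.5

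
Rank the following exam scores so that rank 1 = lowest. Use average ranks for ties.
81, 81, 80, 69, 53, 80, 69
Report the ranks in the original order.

6.5, 6.5, 4.5, 2.5, 1, 4.5, 2.5

Sorted (ascending): 53, 69, 69, 80, 80, 81, 81
The 2 values of 69 occupy positions 2–3 → average rank (2+3)/2 = 2.5.
The 2 values of 80 occupy positions 4–5 → average rank (4+5)/2 = 4.5.
The 2 values of 81 occupy positions 6–7 → average rank (6+7)/2 = 6.5.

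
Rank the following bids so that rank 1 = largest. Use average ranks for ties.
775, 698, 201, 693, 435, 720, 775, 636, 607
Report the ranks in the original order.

1.5, 4, 9, 5, 8, 3, 1.5, 6, 7

Sorted (descending): 775, 775, 720, 698, 693, 636, 607, 435, 201
The 2 values of 775 occupy positions 1–2 → average rank (1+2)/2 = 1.5.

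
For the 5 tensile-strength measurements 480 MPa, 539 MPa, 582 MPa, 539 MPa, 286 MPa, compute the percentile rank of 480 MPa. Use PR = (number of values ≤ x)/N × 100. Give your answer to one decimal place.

N = 5.
Strictly below 480: 1. Equal to 480: 1.
PR = 2/5 × 100 = 40.0

40.0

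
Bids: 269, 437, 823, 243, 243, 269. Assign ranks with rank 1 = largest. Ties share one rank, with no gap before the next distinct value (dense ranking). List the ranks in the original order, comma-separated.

3, 2, 1, 4, 4, 3

Sorted (descending): 823, 437, 269, 269, 243, 243
The 2 values of 269 share dense rank 3.
The 2 values of 243 share dense rank 4.
Remaining distinct values take the next consecutive integers.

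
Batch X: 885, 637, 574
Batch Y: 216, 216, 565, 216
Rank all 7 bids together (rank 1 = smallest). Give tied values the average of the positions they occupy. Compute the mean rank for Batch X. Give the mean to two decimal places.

Sorted (ascending): 216, 216, 216, 565, 574, 637, 885
The 3 values of 216 occupy positions 1–3 → average rank 2.
Batch X values → pooled ranks: 885→7, 637→6, 574→5
Mean rank = (7 + 6 + 5) / 3 = 6.00

6.00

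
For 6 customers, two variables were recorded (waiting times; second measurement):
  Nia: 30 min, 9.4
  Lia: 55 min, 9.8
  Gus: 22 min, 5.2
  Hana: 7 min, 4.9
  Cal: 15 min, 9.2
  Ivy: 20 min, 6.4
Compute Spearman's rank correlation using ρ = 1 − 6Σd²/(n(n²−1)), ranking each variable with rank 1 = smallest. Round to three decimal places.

Ranks of variable 1: 5, 6, 4, 1, 2, 3
Ranks of variable 2: 5, 6, 2, 1, 4, 3
d = r₁ − r₂: 0, 0, 2, 0, -2, 0
d²: 0, 0, 4, 0, 4, 0; Σd² = 8
ρ = 1 − 6·8/(6·35) = 1 − 48/210 = 0.771

0.771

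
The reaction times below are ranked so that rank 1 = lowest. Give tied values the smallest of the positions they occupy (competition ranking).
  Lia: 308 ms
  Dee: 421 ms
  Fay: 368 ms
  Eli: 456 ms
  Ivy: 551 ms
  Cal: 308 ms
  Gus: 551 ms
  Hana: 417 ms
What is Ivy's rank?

7

Sorted (ascending): 308, 308, 368, 417, 421, 456, 551, 551
The 2 values of 308 occupy positions 1–2 → each gets rank 1.
The 2 values of 551 occupy positions 7–8 → each gets rank 7.
Ivy has value 551 ms → rank 7.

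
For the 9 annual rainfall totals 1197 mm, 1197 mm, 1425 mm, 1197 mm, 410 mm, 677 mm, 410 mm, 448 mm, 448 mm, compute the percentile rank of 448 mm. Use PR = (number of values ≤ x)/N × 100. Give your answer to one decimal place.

N = 9.
Strictly below 448: 2. Equal to 448: 2.
PR = 4/9 × 100 = 44.4

44.4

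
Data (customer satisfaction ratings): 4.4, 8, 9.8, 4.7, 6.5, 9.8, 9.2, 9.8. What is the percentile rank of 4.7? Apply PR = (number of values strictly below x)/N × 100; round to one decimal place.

N = 8.
Strictly below 4.7: 1. Equal to 4.7: 1.
PR = 1/8 × 100 = 12.5

12.5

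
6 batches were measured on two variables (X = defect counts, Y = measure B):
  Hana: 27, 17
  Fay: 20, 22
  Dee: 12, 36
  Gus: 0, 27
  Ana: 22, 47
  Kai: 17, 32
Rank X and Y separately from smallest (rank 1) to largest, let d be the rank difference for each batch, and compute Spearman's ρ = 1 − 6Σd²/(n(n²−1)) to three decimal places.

Ranks of variable 1: 6, 4, 2, 1, 5, 3
Ranks of variable 2: 1, 2, 5, 3, 6, 4
d = r₁ − r₂: 5, 2, -3, -2, -1, -1
d²: 25, 4, 9, 4, 1, 1; Σd² = 44
ρ = 1 − 6·44/(6·35) = 1 − 264/210 = -0.257

-0.257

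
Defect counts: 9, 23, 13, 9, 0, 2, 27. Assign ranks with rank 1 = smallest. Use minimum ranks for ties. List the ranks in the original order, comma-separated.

Sorted (ascending): 0, 2, 9, 9, 13, 23, 27
The 2 values of 9 occupy positions 3–4 → each gets rank 3.

3, 6, 5, 3, 1, 2, 7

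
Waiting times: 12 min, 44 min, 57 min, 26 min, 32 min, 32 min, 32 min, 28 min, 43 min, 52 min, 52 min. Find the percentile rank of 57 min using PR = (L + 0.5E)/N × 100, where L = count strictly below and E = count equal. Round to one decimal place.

N = 11.
Strictly below 57: 10. Equal to 57: 1.
PR = (10 + 0.5·1)/11 × 100 = 95.5

95.5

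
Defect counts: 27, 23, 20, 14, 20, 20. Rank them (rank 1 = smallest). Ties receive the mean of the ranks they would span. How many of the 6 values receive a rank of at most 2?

Sorted (ascending): 14, 20, 20, 20, 23, 27
The 3 values of 20 occupy positions 2–4 → average rank 3.
Ranks ≤ 2: {1} → 1 value.

1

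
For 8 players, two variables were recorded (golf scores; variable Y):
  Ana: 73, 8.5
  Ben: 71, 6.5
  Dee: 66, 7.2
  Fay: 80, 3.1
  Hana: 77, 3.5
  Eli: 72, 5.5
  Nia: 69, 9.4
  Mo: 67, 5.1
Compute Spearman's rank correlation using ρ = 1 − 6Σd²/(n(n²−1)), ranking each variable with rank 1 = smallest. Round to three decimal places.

Ranks of variable 1: 6, 4, 1, 8, 7, 5, 3, 2
Ranks of variable 2: 7, 5, 6, 1, 2, 4, 8, 3
d = r₁ − r₂: -1, -1, -5, 7, 5, 1, -5, -1
d²: 1, 1, 25, 49, 25, 1, 25, 1; Σd² = 128
ρ = 1 − 6·128/(8·63) = 1 − 768/504 = -0.524

-0.524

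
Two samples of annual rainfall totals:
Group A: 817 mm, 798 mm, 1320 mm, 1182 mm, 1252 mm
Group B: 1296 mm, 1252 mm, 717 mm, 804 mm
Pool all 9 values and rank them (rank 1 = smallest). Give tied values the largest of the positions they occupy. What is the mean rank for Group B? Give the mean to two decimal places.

Sorted (ascending): 717, 798, 804, 817, 1182, 1252, 1252, 1296, 1320
The 2 values of 1252 occupy positions 6–7 → each gets rank 7.
Group B values → pooled ranks: 1296→8, 1252→7, 717→1, 804→3
Mean rank = (8 + 7 + 1 + 3) / 4 = 4.75

4.75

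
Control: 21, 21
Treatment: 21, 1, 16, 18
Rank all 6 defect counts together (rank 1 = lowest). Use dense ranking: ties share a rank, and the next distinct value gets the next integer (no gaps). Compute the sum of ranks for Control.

8

Sorted (ascending): 1, 16, 18, 21, 21, 21
The 3 values of 21 share dense rank 4.
Remaining distinct values take the next consecutive integers.
Control values → pooled ranks: 21→4, 21→4
Rank sum = 4 + 4 = 8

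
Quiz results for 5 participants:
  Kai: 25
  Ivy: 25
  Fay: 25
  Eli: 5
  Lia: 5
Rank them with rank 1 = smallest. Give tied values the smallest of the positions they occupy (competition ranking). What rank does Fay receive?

3

Sorted (ascending): 5, 5, 25, 25, 25
The 2 values of 5 occupy positions 1–2 → each gets rank 1.
The 3 values of 25 occupy positions 3–5 → each gets rank 3.
Fay has value 25 → rank 3.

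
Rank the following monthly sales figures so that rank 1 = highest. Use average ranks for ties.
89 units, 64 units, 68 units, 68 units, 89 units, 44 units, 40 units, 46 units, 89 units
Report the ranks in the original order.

2, 6, 4.5, 4.5, 2, 8, 9, 7, 2

Sorted (descending): 89, 89, 89, 68, 68, 64, 46, 44, 40
The 3 values of 89 occupy positions 1–3 → average rank 2.
The 2 values of 68 occupy positions 4–5 → average rank (4+5)/2 = 4.5.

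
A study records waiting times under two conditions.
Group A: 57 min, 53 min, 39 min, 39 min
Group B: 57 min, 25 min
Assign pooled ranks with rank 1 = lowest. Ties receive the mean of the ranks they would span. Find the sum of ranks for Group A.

14.5

Sorted (ascending): 25, 39, 39, 53, 57, 57
The 2 values of 39 occupy positions 2–3 → average rank (2+3)/2 = 2.5.
The 2 values of 57 occupy positions 5–6 → average rank (5+6)/2 = 5.5.
Group A values → pooled ranks: 57→5.5, 53→4, 39→2.5, 39→2.5
Rank sum = 5.5 + 4 + 2.5 + 2.5 = 14.5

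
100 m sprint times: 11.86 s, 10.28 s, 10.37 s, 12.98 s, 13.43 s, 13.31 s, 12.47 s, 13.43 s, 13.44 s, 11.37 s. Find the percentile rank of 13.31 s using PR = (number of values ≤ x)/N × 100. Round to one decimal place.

N = 10.
Strictly below 13.31: 6. Equal to 13.31: 1.
PR = 7/10 × 100 = 70.0

70.0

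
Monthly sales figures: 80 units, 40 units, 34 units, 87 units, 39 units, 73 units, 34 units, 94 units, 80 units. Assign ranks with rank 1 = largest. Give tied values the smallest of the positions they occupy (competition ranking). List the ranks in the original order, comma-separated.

3, 6, 8, 2, 7, 5, 8, 1, 3

Sorted (descending): 94, 87, 80, 80, 73, 40, 39, 34, 34
The 2 values of 80 occupy positions 3–4 → each gets rank 3.
The 2 values of 34 occupy positions 8–9 → each gets rank 8.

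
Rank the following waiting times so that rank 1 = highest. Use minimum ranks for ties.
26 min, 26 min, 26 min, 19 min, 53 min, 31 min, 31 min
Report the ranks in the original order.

Sorted (descending): 53, 31, 31, 26, 26, 26, 19
The 2 values of 31 occupy positions 2–3 → each gets rank 2.
The 3 values of 26 occupy positions 4–6 → each gets rank 4.

4, 4, 4, 7, 1, 2, 2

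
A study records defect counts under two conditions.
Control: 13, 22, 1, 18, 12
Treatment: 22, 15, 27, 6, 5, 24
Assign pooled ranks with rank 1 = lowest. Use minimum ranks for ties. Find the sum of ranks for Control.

Sorted (ascending): 1, 5, 6, 12, 13, 15, 18, 22, 22, 24, 27
The 2 values of 22 occupy positions 8–9 → each gets rank 8.
Control values → pooled ranks: 13→5, 22→8, 1→1, 18→7, 12→4
Rank sum = 5 + 8 + 1 + 7 + 4 = 25

25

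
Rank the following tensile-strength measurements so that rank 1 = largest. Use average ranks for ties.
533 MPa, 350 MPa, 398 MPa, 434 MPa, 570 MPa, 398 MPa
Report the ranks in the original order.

2, 6, 4.5, 3, 1, 4.5

Sorted (descending): 570, 533, 434, 398, 398, 350
The 2 values of 398 occupy positions 4–5 → average rank (4+5)/2 = 4.5.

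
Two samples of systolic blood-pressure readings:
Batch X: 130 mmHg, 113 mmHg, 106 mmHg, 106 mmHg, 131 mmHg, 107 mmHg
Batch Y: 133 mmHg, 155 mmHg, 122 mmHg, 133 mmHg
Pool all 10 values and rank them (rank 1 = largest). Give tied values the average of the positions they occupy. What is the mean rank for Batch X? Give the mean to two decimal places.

Sorted (descending): 155, 133, 133, 131, 130, 122, 113, 107, 106, 106
The 2 values of 133 occupy positions 2–3 → average rank (2+3)/2 = 2.5.
The 2 values of 106 occupy positions 9–10 → average rank (9+10)/2 = 9.5.
Batch X values → pooled ranks: 130→5, 113→7, 106→9.5, 106→9.5, 131→4, 107→8
Mean rank = (5 + 7 + 9.5 + 9.5 + 4 + 8) / 6 = 7.17

7.17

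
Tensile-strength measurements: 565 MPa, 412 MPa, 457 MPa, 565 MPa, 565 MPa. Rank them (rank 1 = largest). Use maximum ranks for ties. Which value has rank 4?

457

Sorted (descending): 565, 565, 565, 457, 412
The 3 values of 565 occupy positions 1–3 → each gets rank 3.
Rank 4 → value 457.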